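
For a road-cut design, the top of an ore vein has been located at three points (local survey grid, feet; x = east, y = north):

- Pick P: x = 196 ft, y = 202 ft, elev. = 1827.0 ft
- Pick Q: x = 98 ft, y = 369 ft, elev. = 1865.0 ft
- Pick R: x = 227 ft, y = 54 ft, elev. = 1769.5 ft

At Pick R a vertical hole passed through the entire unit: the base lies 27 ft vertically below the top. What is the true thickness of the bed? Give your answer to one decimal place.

Let the plane be z = a·x + b·y + c.
Pick Q−Pick P: −98a + 167b = 38;  Pick R−Pick P: 31a − 148b = −57.5.
Solving gives a = 0.42656, b = 0.47786.
|∇z| = √(a²+b²) = 0.64055, so dip δ = arctan(0.64055) = 32.64°.
True thickness = vertical thickness × cos δ = 27 × cos 32.64° = 22.7 ft.

22.7 ft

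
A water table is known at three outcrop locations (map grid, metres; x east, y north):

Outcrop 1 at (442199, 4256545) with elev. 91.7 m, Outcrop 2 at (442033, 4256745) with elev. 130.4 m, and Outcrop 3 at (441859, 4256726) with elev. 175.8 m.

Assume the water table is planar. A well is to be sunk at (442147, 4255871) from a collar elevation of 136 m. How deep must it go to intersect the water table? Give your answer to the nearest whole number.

Let the plane be z = a·x + b·y + c.
Outcrop 2−Outcrop 1: −166a + 200b = 38.7;  Outcrop 3−Outcrop 1: −340a + 181b = 84.1.
Solving gives a = −0.25861042, b = −0.02114665.
Then c = 91.7 − a·442199 − b·4256545 = 204460.64.
At (442147, 4255871): z_contact = −114343.8 − 89997.4 + 204460.64 = 119.4 m.
Depth below ground = 136 − 119.4 = 17 m.

17 m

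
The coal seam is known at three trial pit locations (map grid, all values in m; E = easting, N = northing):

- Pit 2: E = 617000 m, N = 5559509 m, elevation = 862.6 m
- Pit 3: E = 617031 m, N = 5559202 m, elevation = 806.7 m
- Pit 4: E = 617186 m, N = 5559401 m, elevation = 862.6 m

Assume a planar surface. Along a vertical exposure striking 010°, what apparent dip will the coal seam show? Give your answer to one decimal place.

Let the plane be z = a·E + b·N + c.
Pit 3−Pit 2: 31a − 307b = −55.9;  Pit 4−Pit 2: 186a − 108b = 0.
Solving gives a = 0.11231, b = 0.19343.
Unit vector along 010° is (sin 10°, cos 10°) = (0.1736, 0.9848).
Slope in that direction = a·(0.1736) + b·(0.9848) = 0.20999.
Apparent dip = arctan|0.20999| = 11.9° (true dip is 12.6°, so apparent ≤ true as expected).

11.9°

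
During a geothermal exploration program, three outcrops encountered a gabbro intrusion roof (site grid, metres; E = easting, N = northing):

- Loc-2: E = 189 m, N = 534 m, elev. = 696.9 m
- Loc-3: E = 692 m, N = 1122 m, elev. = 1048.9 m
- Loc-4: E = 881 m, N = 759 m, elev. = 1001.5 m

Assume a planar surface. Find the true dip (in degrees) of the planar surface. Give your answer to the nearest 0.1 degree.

24.6°

Let the plane be z = a·E + b·N + c.
Loc-3−Loc-2: 503a + 588b = 352;  Loc-4−Loc-2: 692a + 225b = 304.6.
Solving gives a = 0.34014, b = 0.30767.
Gradient magnitude |∇z| = √(a² + b²) = √(0.11569 + 0.09466) = 0.45864.
True dip = arctan(0.45864) = 24.6°, dipping toward SW (azimuth ≈ 228°).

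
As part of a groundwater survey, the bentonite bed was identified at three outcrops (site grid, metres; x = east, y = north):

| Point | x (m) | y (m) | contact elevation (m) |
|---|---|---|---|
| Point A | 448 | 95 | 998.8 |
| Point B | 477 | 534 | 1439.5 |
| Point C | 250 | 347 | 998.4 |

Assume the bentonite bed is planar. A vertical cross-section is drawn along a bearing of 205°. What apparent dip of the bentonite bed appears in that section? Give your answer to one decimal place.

Let the plane be z = a·x + b·y + c.
Point B−Point A: 29a + 439b = 440.7;  Point C−Point A: −198a + 252b = −0.4.
Solving gives a = 1.18043, b = 0.92589.
Unit vector along 205° is (sin 205°, cos 205°) = (-0.4226, -0.9063).
Slope in that direction = a·(-0.4226) + b·(-0.9063) = −1.33802.
Apparent dip = arctan|1.33802| = 53.2° (true dip is 56.3°, so apparent ≤ true as expected).

53.2°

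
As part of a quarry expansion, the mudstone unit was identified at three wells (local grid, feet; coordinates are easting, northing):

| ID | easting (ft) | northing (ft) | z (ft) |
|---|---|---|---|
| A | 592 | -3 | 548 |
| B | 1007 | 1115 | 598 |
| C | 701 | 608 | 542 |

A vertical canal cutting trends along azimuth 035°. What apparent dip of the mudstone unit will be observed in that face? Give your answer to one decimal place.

Let the plane be z = a·easting + b·northing + c.
B−A: 415a + 1118b = 50;  C−A: 109a + 611b = −6.
Solving gives a = 0.28289, b = −0.06029.
Unit vector along 035° is (sin 35°, cos 35°) = (0.5736, 0.8192).
Slope in that direction = a·(0.5736) + b·(0.8192) = 0.11288.
Apparent dip = arctan|0.11288| = 6.4° (true dip is 16.1°, so apparent ≤ true as expected).

6.4°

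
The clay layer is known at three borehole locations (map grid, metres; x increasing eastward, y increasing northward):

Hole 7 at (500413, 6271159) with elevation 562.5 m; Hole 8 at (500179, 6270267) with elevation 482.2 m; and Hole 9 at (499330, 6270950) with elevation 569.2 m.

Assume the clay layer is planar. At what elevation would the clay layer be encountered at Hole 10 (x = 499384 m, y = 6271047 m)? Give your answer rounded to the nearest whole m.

577 m

Let the plane be z = a·x + b·y + c.
Hole 8−Hole 7: −234a − 892b = −80.3;  Hole 9−Hole 7: −1083a − 209b = 6.7.
Solving gives a = −0.02481557, b = 0.09653233.
Then c = 562.5 − a·500413 − b·6271159 = −592389.09.
At (499384, 6271047): z = −12392.5 + 605358.8 − 592389.09 = 577.2 m.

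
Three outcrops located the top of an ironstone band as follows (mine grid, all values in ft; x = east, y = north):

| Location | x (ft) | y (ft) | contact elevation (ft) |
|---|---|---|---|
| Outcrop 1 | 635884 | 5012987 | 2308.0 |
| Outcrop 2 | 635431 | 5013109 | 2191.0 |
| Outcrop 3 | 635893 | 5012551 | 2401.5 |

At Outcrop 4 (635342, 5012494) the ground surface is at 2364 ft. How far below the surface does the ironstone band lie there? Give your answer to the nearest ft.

Let the plane be z = a·x + b·y + c.
Outcrop 2−Outcrop 1: −453a + 122b = −117;  Outcrop 3−Outcrop 1: 9a − 436b = 93.5.
Solving gives a = 0.20164452, b = −0.21028715.
Then c = 2308 − a·635884 − b·5012987 = 928252.25.
At (635342, 5012494): z_contact = 128113.2 − 1054063.1 + 928252.25 = 2302.4 ft.
Depth below ground = 2364 − 2302.4 = 62 ft.

62 ft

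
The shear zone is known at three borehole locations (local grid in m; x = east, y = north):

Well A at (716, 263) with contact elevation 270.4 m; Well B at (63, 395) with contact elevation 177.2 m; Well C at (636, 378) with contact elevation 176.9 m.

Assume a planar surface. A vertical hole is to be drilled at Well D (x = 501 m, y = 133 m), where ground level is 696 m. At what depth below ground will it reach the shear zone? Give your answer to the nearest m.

312 m

Let the plane be z = a·x + b·y + c.
Well B−Well A: −653a + 132b = −93.2;  Well C−Well A: −80a + 115b = −93.5.
Solving gives a = −0.02516, b = −0.83055.
Then c = 270.4 − a·716 − b·263 = 506.85.
At (501, 133): z_contact = −12.6 − 110.5 + 506.85 = 383.8 m.
Depth below ground = 696 − 383.8 = 312 m.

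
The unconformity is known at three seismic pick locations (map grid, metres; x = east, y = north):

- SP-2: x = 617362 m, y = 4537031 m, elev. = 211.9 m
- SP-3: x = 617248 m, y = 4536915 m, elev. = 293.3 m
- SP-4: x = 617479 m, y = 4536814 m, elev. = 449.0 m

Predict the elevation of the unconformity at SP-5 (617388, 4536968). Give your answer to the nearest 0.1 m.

Two edge vectors: SP-2→SP-3 = (-114, -116, 81.4), SP-2→SP-4 = (117, -217, 237.1).
Normal n = (SP-2→SP-3) × (SP-2→SP-4) = (-9839.8, 36553.2, 38310).
So ∂z/∂x = −n_x/n_z = 0.256846776 and ∂z/∂y = −n_y/n_z = −0.954142522.
Intercept c from SP-2: 211.9 − 158567.44 + 4328974.20 = 4170618.66.
At (617388, 4536968): z = 158574.1 − 4328914.1 + 4170618.66 = 278.7 m.

278.7 m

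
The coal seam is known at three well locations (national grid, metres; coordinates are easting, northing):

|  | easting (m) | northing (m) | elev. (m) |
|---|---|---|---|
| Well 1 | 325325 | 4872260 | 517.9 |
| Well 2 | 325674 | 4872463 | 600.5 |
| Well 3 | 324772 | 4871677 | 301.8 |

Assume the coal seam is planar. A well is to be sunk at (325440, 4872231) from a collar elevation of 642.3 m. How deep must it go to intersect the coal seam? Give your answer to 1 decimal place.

Let the plane be z = a·easting + b·northing + c.
Well 2−Well 1: 349a + 203b = 82.6;  Well 3−Well 1: −553a − 583b = −216.1.
Solving gives a = 0.047007938, b = 0.326079949.
Then c = 517.9 − a·325325 − b·4872260 = −1603521.25.
At (325440, 4872231): z_contact = 15298.26 + 1588736.84 − 1603521.25 = 513.85 m.
Depth below ground = 642.3 − 513.85 = 128.5 m.

128.5 m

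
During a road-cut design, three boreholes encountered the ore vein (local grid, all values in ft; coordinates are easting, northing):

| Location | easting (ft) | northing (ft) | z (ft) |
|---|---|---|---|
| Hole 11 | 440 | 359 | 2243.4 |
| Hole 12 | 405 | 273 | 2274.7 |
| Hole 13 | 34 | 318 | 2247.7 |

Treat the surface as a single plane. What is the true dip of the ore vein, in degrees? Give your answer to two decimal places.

Two edge vectors: Hole 11→Hole 12 = (-35, -86, 31.3), Hole 11→Hole 13 = (-406, -41, 4.3).
Normal n = (Hole 11→Hole 12) × (Hole 11→Hole 13) = (913.5, -12557.3, -33481).
So ∂z/∂easting = −n_x/n_z = 0.02728 and ∂z/∂northing = −n_y/n_z = −0.37506.
Gradient magnitude |∇z| = √(a² + b²) = √(0.00074 + 0.14067) = 0.37605.
True dip = arctan(0.37605) = 20.61°, dipping toward N (azimuth ≈ 356°).

20.61°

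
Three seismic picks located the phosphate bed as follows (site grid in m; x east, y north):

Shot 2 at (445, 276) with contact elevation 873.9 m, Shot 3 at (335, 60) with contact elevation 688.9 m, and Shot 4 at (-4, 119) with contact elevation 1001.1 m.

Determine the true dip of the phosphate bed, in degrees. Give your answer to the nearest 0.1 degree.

54.6°

Let the plane be z = a·x + b·y + c.
Shot 3−Shot 2: −110a − 216b = −185;  Shot 4−Shot 2: −449a − 157b = 127.2.
Solving gives a = −0.70904, b = 1.21757.
Gradient magnitude |∇z| = √(a² + b²) = √(0.50273 + 1.48247) = 1.40897.
True dip = arctan(1.40897) = 54.6°, dipping toward SSE (azimuth ≈ 150°).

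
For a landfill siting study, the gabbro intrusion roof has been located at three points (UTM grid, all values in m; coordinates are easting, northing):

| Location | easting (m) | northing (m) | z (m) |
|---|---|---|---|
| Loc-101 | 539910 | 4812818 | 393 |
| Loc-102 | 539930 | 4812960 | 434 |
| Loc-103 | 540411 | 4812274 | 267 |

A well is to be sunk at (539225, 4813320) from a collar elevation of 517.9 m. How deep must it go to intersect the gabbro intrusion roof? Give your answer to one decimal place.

20.6 m

Two edge vectors: Loc-101→Loc-102 = (20, 142, 41), Loc-101→Loc-103 = (501, -544, -126).
Normal n = (Loc-101→Loc-102) × (Loc-101→Loc-103) = (4412, 23061, -82022).
So ∂z/∂easting = −n_x/n_z = 0.053790446 and ∂z/∂northing = −n_y/n_z = 0.281156275.
Intercept c from Loc-101: 393 − 29042.00 − 1353153.98 = −1381802.98.
At (539225, 4813320): z_contact = 29005.15 + 1353295.12 − 1381802.98 = 497.29 m.
Depth below ground = 517.9 − 497.29 = 20.6 m.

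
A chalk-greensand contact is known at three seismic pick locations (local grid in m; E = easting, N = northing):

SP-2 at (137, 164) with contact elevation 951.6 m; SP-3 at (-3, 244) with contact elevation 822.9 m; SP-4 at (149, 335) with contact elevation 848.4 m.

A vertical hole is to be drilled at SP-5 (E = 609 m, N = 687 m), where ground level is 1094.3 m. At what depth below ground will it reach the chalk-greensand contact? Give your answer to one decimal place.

Let the plane be z = a·E + b·N + c.
SP-3−SP-2: −140a + 80b = −128.7;  SP-4−SP-2: 12a + 171b = −103.2.
Solving gives a = 0.55228, b = −0.64227.
Then c = 951.6 − a·137 − b·164 = 981.27.
At (609, 687): z_contact = 336.34 − 441.24 + 981.27 = 876.37 m.
Depth below ground = 1094.3 − 876.37 = 217.9 m.

217.9 m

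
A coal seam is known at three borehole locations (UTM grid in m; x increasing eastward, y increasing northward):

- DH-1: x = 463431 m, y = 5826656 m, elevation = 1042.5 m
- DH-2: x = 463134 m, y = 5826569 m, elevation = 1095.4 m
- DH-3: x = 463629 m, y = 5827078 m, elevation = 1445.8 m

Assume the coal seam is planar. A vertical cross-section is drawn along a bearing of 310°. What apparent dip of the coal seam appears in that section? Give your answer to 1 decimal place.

49.8°

Let the plane be z = a·x + b·y + c.
DH-2−DH-1: −297a − 87b = 52.9;  DH-3−DH-1: 198a + 422b = 403.3.
Solving gives a = −0.53105, b = 1.20485.
Unit vector along 310° is (sin 310°, cos 310°) = (-0.7660, 0.6428).
Slope in that direction = a·(-0.7660) + b·(0.6428) = 1.18127.
Apparent dip = arctan|1.18127| = 49.8° (true dip is 52.8°, so apparent ≤ true as expected).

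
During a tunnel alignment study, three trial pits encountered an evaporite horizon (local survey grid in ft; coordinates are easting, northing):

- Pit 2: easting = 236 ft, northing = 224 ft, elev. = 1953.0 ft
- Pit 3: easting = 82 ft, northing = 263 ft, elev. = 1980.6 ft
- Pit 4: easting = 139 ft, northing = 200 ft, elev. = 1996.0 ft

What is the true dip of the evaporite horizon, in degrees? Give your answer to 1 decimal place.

Let the plane be z = a·easting + b·northing + c.
Pit 3−Pit 2: −154a + 39b = 27.6;  Pit 4−Pit 2: −97a − 24b = 43.
Solving gives a = −0.31280, b = −0.52745.
Gradient magnitude |∇z| = √(a² + b²) = √(0.09784 + 0.27820) = 0.61323.
True dip = arctan(0.61323) = 31.5°, dipping toward NNE (azimuth ≈ 031°).

31.5°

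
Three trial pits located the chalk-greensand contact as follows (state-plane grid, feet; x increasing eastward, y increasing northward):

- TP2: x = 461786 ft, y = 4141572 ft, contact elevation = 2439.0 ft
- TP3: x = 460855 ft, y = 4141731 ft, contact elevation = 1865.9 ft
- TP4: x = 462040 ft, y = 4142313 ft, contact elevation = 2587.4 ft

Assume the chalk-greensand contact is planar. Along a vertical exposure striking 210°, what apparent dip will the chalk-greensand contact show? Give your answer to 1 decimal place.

16.6°

Let the plane be z = a·x + b·y + c.
TP3−TP2: −931a + 159b = −573.1;  TP4−TP2: 254a + 741b = 148.4.
Solving gives a = 0.61384, b = −0.01014.
Unit vector along 210° is (sin 210°, cos 210°) = (-0.5000, -0.8660).
Slope in that direction = a·(-0.5000) + b·(-0.8660) = −0.29814.
Apparent dip = arctan|0.29814| = 16.6° (true dip is 31.5°, so apparent ≤ true as expected).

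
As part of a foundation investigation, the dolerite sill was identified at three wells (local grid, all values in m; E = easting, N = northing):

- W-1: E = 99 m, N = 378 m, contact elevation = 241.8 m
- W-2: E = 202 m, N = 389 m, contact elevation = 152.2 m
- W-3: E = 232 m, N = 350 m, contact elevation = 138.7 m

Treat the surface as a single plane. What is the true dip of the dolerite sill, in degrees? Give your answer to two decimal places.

Two edge vectors: W-1→W-2 = (103, 11, -89.6), W-1→W-3 = (133, -28, -103.1).
Normal n = (W-1→W-2) × (W-1→W-3) = (-3642.9, -1297.5, -4347).
So ∂z/∂E = −n_x/n_z = −0.83803 and ∂z/∂N = −n_y/n_z = −0.29848.
Gradient magnitude |∇z| = √(a² + b²) = √(0.70229 + 0.08909) = 0.88960.
True dip = arctan(0.88960) = 41.66°, dipping toward ENE (azimuth ≈ 070°).

41.66°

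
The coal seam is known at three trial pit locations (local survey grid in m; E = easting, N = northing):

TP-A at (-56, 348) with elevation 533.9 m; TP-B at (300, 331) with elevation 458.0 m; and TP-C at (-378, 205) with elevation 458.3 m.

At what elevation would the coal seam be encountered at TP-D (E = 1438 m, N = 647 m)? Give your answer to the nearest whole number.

553 m

Two edge vectors: TP-A→TP-B = (356, -17, -75.9), TP-A→TP-C = (-322, -143, -75.6).
Normal n = (TP-A→TP-B) × (TP-A→TP-C) = (-9568.5, 51353.4, -56382).
So ∂z/∂E = −n_x/n_z = −0.16971 and ∂z/∂N = −n_y/n_z = 0.91081.
Intercept c from TP-A: 533.9 − 9.50 − 316.96 = 207.43.
At (1438, 647): z = −244.0 + 589.3 + 207.43 = 552.7 m.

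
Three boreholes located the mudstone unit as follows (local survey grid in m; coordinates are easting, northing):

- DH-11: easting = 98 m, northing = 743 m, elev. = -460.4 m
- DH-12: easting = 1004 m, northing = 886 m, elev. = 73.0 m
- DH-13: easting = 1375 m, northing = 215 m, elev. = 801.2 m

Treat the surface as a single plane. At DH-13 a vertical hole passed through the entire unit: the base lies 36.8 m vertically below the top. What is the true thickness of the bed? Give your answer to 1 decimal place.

26.2 m

Let the plane be z = a·easting + b·northing + c.
DH-12−DH-11: 906a + 143b = 533.4;  DH-13−DH-11: 1277a − 528b = 1261.6.
Solving gives a = 0.69903, b = −0.69875.
|∇z| = √(a²+b²) = 0.98838, so dip δ = arctan(0.98838) = 44.67°.
True thickness = vertical thickness × cos δ = 36.8 × cos 44.67° = 26.2 m.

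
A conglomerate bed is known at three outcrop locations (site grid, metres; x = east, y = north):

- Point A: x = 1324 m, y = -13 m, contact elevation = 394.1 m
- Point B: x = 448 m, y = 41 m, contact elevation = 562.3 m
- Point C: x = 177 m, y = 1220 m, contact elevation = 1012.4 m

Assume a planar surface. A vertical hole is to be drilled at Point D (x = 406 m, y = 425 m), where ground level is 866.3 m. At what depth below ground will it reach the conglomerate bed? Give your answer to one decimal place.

Two edge vectors: Point A→Point B = (-876, 54, 168.2), Point A→Point C = (-1147, 1233, 618.3).
Normal n = (Point A→Point B) × (Point A→Point C) = (-174002.4, 348705.4, -1018170).
So ∂z/∂x = −n_x/n_z = −0.170897 and ∂z/∂y = −n_y/n_z = 0.342482.
Intercept c from Point A: 394.1 + 226.27 + 4.45 = 624.82.
At (406, 425): z_contact = −69.38 + 145.56 + 624.82 = 700.99 m.
Depth below ground = 866.3 − 700.99 = 165.3 m.

165.3 m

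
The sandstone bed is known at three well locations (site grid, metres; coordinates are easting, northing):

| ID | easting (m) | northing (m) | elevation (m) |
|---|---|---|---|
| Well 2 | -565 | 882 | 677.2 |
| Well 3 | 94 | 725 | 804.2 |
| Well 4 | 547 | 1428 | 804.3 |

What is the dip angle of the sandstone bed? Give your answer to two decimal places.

11.24°

Two edge vectors: Well 2→Well 3 = (659, -157, 127), Well 2→Well 4 = (1112, 546, 127.1).
Normal n = (Well 2→Well 3) × (Well 2→Well 4) = (-89296.7, 57465.1, 534398).
So ∂z/∂easting = −n_x/n_z = 0.16710 and ∂z/∂northing = −n_y/n_z = −0.10753.
Gradient magnitude |∇z| = √(a² + b²) = √(0.02792 + 0.01156) = 0.19871.
True dip = arctan(0.19871) = 11.24°, dipping toward WNW (azimuth ≈ 303°).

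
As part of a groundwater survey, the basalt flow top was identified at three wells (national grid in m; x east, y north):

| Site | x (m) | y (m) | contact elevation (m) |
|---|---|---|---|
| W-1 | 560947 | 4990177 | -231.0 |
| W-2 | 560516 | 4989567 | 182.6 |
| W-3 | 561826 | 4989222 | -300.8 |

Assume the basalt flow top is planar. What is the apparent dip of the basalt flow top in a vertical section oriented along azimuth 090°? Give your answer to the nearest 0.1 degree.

Two edge vectors: W-1→W-2 = (-431, -610, 413.6), W-1→W-3 = (879, -955, -69.8).
Normal n = (W-1→W-2) × (W-1→W-3) = (437566, 333470.6, 947795).
So ∂z/∂x = −n_x/n_z = −0.46167 and ∂z/∂y = −n_y/n_z = −0.35184.
Unit vector along 090° is (sin 90°, cos 90°) = (1.0000, 0.0000).
Slope in that direction = a·(1.0000) + b·(0.0000) = −0.46167.
Apparent dip = arctan|0.46167| = 24.8° (true dip is 30.1°, so apparent ≤ true as expected).

24.8°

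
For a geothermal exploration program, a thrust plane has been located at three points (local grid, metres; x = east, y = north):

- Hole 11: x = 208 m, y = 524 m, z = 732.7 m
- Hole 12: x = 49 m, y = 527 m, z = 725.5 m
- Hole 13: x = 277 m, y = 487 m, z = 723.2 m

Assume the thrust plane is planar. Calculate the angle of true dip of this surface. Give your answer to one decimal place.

Let the plane be z = a·x + b·y + c.
Hole 12−Hole 11: −159a + 3b = −7.2;  Hole 13−Hole 11: 69a − 37b = −9.5.
Solving gives a = 0.05196, b = 0.35365.
Gradient magnitude |∇z| = √(a² + b²) = √(0.00270 + 0.12507) = 0.35744.
True dip = arctan(0.35744) = 19.7°, dipping toward S (azimuth ≈ 188°).

19.7°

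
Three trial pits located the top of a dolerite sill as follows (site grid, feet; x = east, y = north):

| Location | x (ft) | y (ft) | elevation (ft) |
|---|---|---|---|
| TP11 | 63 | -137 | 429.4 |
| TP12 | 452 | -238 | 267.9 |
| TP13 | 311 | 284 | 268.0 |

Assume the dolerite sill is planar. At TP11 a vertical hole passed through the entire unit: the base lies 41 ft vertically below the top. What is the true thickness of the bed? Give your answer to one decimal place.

37.2 ft

Two edge vectors: TP11→TP12 = (389, -101, -161.5), TP11→TP13 = (248, 421, -161.4).
Normal n = (TP11→TP12) × (TP11→TP13) = (84292.9, 22732.6, 188817).
So ∂z/∂x = −n_x/n_z = −0.44643 and ∂z/∂y = −n_y/n_z = −0.12039.
|∇z| = √(a²+b²) = 0.46238, so dip δ = arctan(0.46238) = 24.81°.
True thickness = vertical thickness × cos δ = 41 × cos 24.81° = 37.2 ft.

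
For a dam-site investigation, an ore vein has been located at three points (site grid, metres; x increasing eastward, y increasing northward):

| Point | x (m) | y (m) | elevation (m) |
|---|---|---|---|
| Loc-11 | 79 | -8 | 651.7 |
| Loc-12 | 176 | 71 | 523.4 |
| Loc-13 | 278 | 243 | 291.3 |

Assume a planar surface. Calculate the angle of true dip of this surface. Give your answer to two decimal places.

49.61°

Let the plane be z = a·x + b·y + c.
Loc-12−Loc-11: 97a + 79b = −128.3;  Loc-13−Loc-11: 199a + 251b = −360.4.
Solving gives a = −0.43261, b = −1.09287.
Gradient magnitude |∇z| = √(a² + b²) = √(0.18715 + 1.19437) = 1.17538.
True dip = arctan(1.17538) = 49.61°, dipping toward NNE (azimuth ≈ 022°).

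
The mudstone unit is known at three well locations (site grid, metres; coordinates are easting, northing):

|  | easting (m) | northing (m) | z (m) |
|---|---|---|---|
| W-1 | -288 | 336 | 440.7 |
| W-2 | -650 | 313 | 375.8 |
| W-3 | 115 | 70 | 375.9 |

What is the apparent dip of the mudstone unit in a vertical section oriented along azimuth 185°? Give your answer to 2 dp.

Let the plane be z = a·easting + b·northing + c.
W-2−W-1: −362a − 23b = −64.9;  W-3−W-1: 403a − 266b = −64.8.
Solving gives a = 0.14942, b = 0.46999.
Unit vector along 185° is (sin 185°, cos 185°) = (-0.0872, -0.9962).
Slope in that direction = a·(-0.0872) + b·(-0.9962) = −0.48122.
Apparent dip = arctan|0.48122| = 25.70° (true dip is 26.3°, so apparent ≤ true as expected).

25.70°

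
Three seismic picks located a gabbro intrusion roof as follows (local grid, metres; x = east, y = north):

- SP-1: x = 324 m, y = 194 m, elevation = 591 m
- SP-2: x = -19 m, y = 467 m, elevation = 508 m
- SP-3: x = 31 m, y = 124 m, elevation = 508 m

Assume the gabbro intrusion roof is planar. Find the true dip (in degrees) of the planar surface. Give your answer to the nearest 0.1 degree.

15.5°

Two edge vectors: SP-1→SP-2 = (-343, 273, -83), SP-1→SP-3 = (-293, -70, -83).
Normal n = (SP-1→SP-2) × (SP-1→SP-3) = (-28469, -4150, 103999).
So ∂z/∂x = −n_x/n_z = 0.27374 and ∂z/∂y = −n_y/n_z = 0.03990.
Gradient magnitude |∇z| = √(a² + b²) = √(0.07494 + 0.00159) = 0.27664.
True dip = arctan(0.27664) = 15.5°, dipping toward W (azimuth ≈ 262°).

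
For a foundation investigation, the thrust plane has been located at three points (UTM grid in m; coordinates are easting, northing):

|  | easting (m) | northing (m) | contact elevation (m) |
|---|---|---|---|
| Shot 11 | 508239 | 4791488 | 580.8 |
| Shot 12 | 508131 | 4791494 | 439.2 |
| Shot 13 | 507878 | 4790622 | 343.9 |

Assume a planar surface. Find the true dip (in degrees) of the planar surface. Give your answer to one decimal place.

Two edge vectors: Shot 11→Shot 12 = (-108, 6, -141.6), Shot 11→Shot 13 = (-361, -866, -236.9).
Normal n = (Shot 11→Shot 12) × (Shot 11→Shot 13) = (-124047, 25532.4, 95694).
So ∂z/∂easting = −n_x/n_z = 1.29629 and ∂z/∂northing = −n_y/n_z = −0.26681.
Gradient magnitude |∇z| = √(a² + b²) = √(1.68036 + 0.07119) = 1.32346.
True dip = arctan(1.32346) = 52.9°, dipping toward WNW (azimuth ≈ 282°).

52.9°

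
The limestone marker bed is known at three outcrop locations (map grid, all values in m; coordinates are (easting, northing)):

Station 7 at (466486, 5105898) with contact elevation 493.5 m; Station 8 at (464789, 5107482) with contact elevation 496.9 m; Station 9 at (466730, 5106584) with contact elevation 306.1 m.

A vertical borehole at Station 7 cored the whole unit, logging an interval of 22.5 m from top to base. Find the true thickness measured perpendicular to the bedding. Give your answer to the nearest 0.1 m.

Let the plane be z = a·E + b·N + c.
Station 8−Station 7: −1697a + 1584b = 3.4;  Station 9−Station 7: 244a + 686b = −187.4.
Solving gives a = −0.19294, b = −0.20455.
|∇z| = √(a²+b²) = 0.28119, so dip δ = arctan(0.28119) = 15.71°.
True thickness = vertical thickness × cos δ = 22.5 × cos 15.71° = 21.7 m.

21.7 m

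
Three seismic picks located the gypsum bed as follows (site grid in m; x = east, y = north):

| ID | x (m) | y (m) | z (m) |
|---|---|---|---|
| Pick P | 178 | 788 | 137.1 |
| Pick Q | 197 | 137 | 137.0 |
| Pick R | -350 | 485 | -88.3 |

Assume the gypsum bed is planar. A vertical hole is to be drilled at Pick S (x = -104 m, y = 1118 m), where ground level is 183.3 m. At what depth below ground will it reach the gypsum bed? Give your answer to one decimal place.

160.5 m

Two edge vectors: Pick P→Pick Q = (19, -651, -0.1), Pick P→Pick R = (-528, -303, -225.4).
Normal n = (Pick P→Pick Q) × (Pick P→Pick R) = (146705.1, 4335.4, -349485).
So ∂z/∂x = −n_x/n_z = 0.419775 and ∂z/∂y = −n_y/n_z = 0.012405.
Intercept c from Pick P: 137.1 − 74.72 − 9.78 = 52.60.
At (-104, 1118): z_contact = −43.66 + 13.87 + 52.60 = 22.82 m.
Depth below ground = 183.3 − 22.82 = 160.5 m.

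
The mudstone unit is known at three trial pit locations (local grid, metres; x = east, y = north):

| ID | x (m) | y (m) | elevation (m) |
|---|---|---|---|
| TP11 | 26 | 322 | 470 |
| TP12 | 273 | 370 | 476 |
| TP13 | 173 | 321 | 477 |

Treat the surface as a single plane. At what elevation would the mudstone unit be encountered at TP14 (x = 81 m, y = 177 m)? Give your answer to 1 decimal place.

Two edge vectors: TP11→TP12 = (247, 48, 6), TP11→TP13 = (147, -1, 7).
Normal n = (TP11→TP12) × (TP11→TP13) = (342, -847, -7303).
So ∂z/∂x = −n_x/n_z = 0.04683 and ∂z/∂y = −n_y/n_z = −0.11598.
Intercept c from TP11: 470 − 1.22 + 37.35 = 506.13.
At (81, 177): z = 3.8 − 20.5 + 506.13 = 489.4 m.

489.4 m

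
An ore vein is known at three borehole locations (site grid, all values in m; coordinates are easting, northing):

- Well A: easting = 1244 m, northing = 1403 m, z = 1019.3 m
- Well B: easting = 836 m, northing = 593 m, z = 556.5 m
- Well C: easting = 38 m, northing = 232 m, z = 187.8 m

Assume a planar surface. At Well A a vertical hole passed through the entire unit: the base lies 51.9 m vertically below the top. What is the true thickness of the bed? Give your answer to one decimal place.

Let the plane be z = a·easting + b·northing + c.
Well B−Well A: −408a − 810b = −462.8;  Well C−Well A: −1206a − 1171b = −831.5.
Solving gives a = 0.26363, b = 0.43857.
|∇z| = √(a²+b²) = 0.51170, so dip δ = arctan(0.51170) = 27.10°.
True thickness = vertical thickness × cos δ = 51.9 × cos 27.10° = 46.2 m.

46.2 m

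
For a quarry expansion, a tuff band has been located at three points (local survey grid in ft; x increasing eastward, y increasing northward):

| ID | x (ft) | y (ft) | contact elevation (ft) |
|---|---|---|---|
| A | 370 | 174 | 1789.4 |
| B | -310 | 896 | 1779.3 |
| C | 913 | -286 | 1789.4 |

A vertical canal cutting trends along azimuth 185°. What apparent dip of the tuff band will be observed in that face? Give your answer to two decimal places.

Two edge vectors: A→B = (-680, 722, -10.1), A→C = (543, -460, 0).
Normal n = (A→B) × (A→C) = (-4646, -5484.3, -79246).
So ∂z/∂x = −n_x/n_z = −0.05863 and ∂z/∂y = −n_y/n_z = −0.06921.
Unit vector along 185° is (sin 185°, cos 185°) = (-0.0872, -0.9962).
Slope in that direction = a·(-0.0872) + b·(-0.9962) = 0.07405.
Apparent dip = arctan|0.07405| = 4.24° (true dip is 5.2°, so apparent ≤ true as expected).

4.24°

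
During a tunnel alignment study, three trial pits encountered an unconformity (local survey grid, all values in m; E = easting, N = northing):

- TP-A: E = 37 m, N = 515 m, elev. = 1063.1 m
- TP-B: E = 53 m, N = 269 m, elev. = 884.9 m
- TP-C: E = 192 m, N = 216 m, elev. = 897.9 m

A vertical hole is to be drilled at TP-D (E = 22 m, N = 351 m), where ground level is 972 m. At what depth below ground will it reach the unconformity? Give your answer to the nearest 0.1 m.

37.4 m

Two edge vectors: TP-A→TP-B = (16, -246, -178.2), TP-A→TP-C = (155, -299, -165.2).
Normal n = (TP-A→TP-B) × (TP-A→TP-C) = (-12642.6, -24977.8, 33346).
So ∂z/∂E = −n_x/n_z = 0.37913 and ∂z/∂N = −n_y/n_z = 0.74905.
Intercept c from TP-A: 1063.1 − 14.03 − 385.76 = 663.31.
At (22, 351): z_contact = 8.34 + 262.92 + 663.31 = 934.57 m.
Depth below ground = 972 − 934.57 = 37.4 m.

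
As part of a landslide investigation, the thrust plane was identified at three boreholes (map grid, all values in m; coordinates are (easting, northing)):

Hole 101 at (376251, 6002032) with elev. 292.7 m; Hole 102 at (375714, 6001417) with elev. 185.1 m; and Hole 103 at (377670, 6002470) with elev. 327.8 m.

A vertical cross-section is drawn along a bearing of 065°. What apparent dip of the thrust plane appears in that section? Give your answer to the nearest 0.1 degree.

3.0°

Two edge vectors: Hole 101→Hole 102 = (-537, -615, -107.6), Hole 101→Hole 103 = (1419, 438, 35.1).
Normal n = (Hole 101→Hole 102) × (Hole 101→Hole 103) = (25542.3, -133835.7, 637479).
So ∂z/∂E = −n_x/n_z = −0.04007 and ∂z/∂N = −n_y/n_z = 0.20995.
Unit vector along 065° is (sin 65°, cos 65°) = (0.9063, 0.4226).
Slope in that direction = a·(0.9063) + b·(0.4226) = 0.05241.
Apparent dip = arctan|0.05241| = 3.0° (true dip is 12.1°, so apparent ≤ true as expected).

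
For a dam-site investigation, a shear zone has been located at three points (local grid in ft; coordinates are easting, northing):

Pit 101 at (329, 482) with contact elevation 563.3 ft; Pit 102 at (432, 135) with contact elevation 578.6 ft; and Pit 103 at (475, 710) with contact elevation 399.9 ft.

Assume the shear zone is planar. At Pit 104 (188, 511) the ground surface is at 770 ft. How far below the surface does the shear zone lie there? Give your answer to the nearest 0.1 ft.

113.0 ft

Let the plane be z = a·easting + b·northing + c.
Pit 102−Pit 101: 103a − 347b = 15.3;  Pit 103−Pit 101: 146a + 228b = −163.4.
Solving gives a = −0.71766, b = −0.25711.
Then c = 563.3 − a·329 − b·482 = 923.34.
At (188, 511): z_contact = −134.92 − 131.39 + 923.34 = 657.03 ft.
Depth below ground = 770 − 657.03 = 113.0 ft.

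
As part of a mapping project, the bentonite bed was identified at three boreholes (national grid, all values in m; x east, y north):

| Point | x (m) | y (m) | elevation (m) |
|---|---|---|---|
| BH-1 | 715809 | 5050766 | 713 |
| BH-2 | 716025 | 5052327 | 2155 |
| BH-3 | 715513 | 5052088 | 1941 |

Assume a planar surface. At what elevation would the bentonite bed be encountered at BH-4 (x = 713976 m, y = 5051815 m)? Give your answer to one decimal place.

Let the plane be z = a·x + b·y + c.
BH-2−BH-1: 216a + 1561b = 1442;  BH-3−BH-1: −296a + 1322b = 1228.
Solving gives a = −0.014157152, b = 0.925725781.
Then c = 713 − a·715809 − b·5050766 = −4664777.49.
At (713976, 5051815): z = −10107.9 + 4676595.4 − 4664777.49 = 1710.0 m.

1710.0 m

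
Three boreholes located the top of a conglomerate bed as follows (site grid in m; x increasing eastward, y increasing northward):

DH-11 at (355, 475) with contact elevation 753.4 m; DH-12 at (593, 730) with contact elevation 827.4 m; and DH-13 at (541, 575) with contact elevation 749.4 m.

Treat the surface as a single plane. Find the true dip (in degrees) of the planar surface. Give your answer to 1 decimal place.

35.7°

Let the plane be z = a·x + b·y + c.
DH-12−DH-11: 238a + 255b = 74;  DH-13−DH-11: 186a + 100b = −4.
Solving gives a = −0.35633, b = 0.62277.
Gradient magnitude |∇z| = √(a² + b²) = √(0.12697 + 0.38784) = 0.71750.
True dip = arctan(0.71750) = 35.7°, dipping toward SSE (azimuth ≈ 150°).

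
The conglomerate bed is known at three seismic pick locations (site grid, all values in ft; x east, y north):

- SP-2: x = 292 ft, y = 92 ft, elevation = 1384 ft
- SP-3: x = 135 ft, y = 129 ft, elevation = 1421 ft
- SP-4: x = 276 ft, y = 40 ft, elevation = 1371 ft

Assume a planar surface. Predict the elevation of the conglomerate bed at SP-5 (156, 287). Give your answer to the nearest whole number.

Let the plane be z = a·x + b·y + c.
SP-3−SP-2: −157a + 37b = 37;  SP-4−SP-2: −16a − 52b = −13.
Solving gives a = −0.16480, b = 0.30071.
Then c = 1384 − a·292 − b·92 = 1404.46.
At (156, 287): z = −25.7 + 86.3 + 1404.46 = 1465.1 ft.

1465 ft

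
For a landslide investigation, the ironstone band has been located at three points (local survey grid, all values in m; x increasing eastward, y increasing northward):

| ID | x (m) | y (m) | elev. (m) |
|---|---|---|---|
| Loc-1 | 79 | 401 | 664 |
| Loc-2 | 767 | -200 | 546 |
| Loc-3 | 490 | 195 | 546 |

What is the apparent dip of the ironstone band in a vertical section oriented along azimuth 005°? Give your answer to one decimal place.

Let the plane be z = a·x + b·y + c.
Loc-2−Loc-1: 688a − 601b = −118;  Loc-3−Loc-1: 411a − 206b = −118.
Solving gives a = −0.44271, b = −0.31046.
Unit vector along 005° is (sin 5°, cos 5°) = (0.0872, 0.9962).
Slope in that direction = a·(0.0872) + b·(0.9962) = −0.34786.
Apparent dip = arctan|0.34786| = 19.2° (true dip is 28.4°, so apparent ≤ true as expected).

19.2°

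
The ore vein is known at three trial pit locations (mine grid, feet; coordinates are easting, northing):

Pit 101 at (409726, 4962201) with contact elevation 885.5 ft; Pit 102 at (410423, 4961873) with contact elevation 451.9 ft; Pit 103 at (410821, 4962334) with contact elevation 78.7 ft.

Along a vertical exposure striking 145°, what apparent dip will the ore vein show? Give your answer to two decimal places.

Two edge vectors: Pit 101→Pit 102 = (697, -328, -433.6), Pit 101→Pit 103 = (1095, 133, -806.8).
Normal n = (Pit 101→Pit 102) × (Pit 101→Pit 103) = (322299.2, 87547.6, 451861).
So ∂z/∂easting = −n_x/n_z = −0.71327 and ∂z/∂northing = −n_y/n_z = −0.19375.
Unit vector along 145° is (sin 145°, cos 145°) = (0.5736, -0.8192).
Slope in that direction = a·(0.5736) + b·(-0.8192) = −0.25041.
Apparent dip = arctan|0.25041| = 14.06° (true dip is 36.5°, so apparent ≤ true as expected).

14.06°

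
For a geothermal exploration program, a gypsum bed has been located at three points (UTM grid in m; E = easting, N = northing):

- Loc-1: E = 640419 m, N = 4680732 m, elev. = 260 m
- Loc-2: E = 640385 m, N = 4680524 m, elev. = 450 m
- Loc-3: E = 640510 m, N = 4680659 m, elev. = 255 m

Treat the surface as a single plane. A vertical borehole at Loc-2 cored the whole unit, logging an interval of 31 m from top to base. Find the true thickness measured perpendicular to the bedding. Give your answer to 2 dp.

21.27 m

Let the plane be z = a·E + b·N + c.
Loc-2−Loc-1: −34a − 208b = 190;  Loc-3−Loc-1: 91a − 73b = −5.
Solving gives a = −0.69640, b = −0.79963.
|∇z| = √(a²+b²) = 1.06037, so dip δ = arctan(1.06037) = 46.68°.
True thickness = vertical thickness × cos δ = 31 × cos 46.68° = 21.27 m.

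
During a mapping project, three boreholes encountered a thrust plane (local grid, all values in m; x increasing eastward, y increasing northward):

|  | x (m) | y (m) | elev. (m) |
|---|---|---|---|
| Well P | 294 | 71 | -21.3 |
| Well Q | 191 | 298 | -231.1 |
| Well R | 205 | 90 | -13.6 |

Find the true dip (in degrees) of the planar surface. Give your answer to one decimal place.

Let the plane be z = a·x + b·y + c.
Well Q−Well P: −103a + 227b = −209.8;  Well R−Well P: −89a + 19b = 7.7.
Solving gives a = −0.31427, b = −1.06683.
Gradient magnitude |∇z| = √(a² + b²) = √(0.09876 + 1.13812) = 1.11215.
True dip = arctan(1.11215) = 48.0°, dipping toward NNE (azimuth ≈ 016°).

48.0°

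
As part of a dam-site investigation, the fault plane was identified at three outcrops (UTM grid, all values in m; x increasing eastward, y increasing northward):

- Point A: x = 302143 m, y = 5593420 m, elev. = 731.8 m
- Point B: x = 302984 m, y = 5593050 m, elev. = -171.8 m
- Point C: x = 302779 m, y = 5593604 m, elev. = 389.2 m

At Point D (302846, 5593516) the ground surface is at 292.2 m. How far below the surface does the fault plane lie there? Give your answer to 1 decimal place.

Two edge vectors: Point A→Point B = (841, -370, -903.6), Point A→Point C = (636, 184, -342.6).
Normal n = (Point A→Point B) × (Point A→Point C) = (293024.4, -286563, 390064).
So ∂z/∂x = −n_x/n_z = −0.751221338 and ∂z/∂y = −n_y/n_z = 0.734656364.
Intercept c from Point A: 731.8 + 226976.27 − 4109241.60 = −3881533.53.
At (302846, 5593516): z_contact = −227504.38 + 4109312.13 − 3881533.53 = 274.22 m.
Depth below ground = 292.2 − 274.22 = 18.0 m.

18.0 m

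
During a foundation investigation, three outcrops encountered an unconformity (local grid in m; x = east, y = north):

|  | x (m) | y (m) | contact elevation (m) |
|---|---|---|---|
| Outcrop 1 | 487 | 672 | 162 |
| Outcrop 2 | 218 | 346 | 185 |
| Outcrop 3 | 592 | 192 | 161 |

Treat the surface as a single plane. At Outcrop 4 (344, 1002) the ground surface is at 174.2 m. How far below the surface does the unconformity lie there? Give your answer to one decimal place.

Let the plane be z = a·x + b·y + c.
Outcrop 2−Outcrop 1: −269a − 326b = 23;  Outcrop 3−Outcrop 1: 105a − 480b = −1.
Solving gives a = −0.069581, b = −0.013137.
Then c = 162 − a·487 − b·672 = 204.71.
At (344, 1002): z_contact = −23.94 − 13.16 + 204.71 = 167.61 m.
Depth below ground = 174.2 − 167.61 = 6.6 m.

6.6 m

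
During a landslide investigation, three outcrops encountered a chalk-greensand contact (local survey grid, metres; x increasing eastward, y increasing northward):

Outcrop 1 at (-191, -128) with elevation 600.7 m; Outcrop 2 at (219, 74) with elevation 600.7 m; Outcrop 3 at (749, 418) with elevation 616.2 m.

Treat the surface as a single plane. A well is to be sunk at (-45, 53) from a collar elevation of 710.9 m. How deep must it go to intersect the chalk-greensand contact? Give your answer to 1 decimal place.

Two edge vectors: Outcrop 1→Outcrop 2 = (410, 202, 0), Outcrop 1→Outcrop 3 = (940, 546, 15.5).
Normal n = (Outcrop 1→Outcrop 2) × (Outcrop 1→Outcrop 3) = (3131, -6355, 33980).
So ∂z/∂x = −n_x/n_z = −0.09214 and ∂z/∂y = −n_y/n_z = 0.18702.
Intercept c from Outcrop 1: 600.7 − 17.60 + 23.94 = 607.04.
At (-45, 53): z_contact = 4.15 + 9.91 + 607.04 = 621.10 m.
Depth below ground = 710.9 − 621.10 = 89.8 m.

89.8 m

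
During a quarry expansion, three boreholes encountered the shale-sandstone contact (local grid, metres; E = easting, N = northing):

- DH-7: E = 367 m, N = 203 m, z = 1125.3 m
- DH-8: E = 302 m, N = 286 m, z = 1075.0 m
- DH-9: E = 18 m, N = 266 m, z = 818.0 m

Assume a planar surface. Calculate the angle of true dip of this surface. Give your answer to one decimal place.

42.1°

Let the plane be z = a·E + b·N + c.
DH-8−DH-7: −65a + 83b = −50.3;  DH-9−DH-7: −349a + 63b = −307.3.
Solving gives a = 0.89808, b = 0.09729.
Gradient magnitude |∇z| = √(a² + b²) = √(0.80654 + 0.00947) = 0.90333.
True dip = arctan(0.90333) = 42.1°, dipping toward W (azimuth ≈ 264°).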